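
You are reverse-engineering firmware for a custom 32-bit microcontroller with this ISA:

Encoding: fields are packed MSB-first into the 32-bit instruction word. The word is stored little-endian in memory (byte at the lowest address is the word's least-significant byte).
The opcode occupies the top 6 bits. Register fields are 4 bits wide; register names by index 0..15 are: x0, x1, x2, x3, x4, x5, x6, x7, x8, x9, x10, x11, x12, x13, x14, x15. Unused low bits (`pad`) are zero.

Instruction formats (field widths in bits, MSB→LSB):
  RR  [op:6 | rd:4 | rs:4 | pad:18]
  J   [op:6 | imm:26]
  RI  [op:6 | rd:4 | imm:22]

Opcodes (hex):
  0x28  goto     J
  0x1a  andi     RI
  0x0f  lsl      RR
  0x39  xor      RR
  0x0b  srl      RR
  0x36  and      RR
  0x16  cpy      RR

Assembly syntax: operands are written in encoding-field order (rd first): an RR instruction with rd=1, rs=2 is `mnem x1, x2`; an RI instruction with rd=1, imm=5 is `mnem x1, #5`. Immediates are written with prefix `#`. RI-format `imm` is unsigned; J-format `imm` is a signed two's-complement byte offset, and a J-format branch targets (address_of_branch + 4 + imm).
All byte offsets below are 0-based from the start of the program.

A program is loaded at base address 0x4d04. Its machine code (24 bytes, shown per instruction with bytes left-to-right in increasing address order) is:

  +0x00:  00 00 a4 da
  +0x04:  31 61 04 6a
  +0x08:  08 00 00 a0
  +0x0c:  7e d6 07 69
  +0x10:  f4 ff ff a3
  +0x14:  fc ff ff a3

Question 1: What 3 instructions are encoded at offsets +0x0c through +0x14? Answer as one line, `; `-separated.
[0c] 7e d6 07 69 → 0x6907d67e
  top 6b → 0x1a → andi [RI]
  rd@[25:22]=0x4 ⇒ x4
  imm@[21:0]=0x7d67e ⇒ #513662
[10] f4 ff ff a3 → 0xa3fffff4
  top 6b → 0x28 → goto [J]
  imm@[25:0]=0x3fffff4 (s26→-12) ⇒ #-12
[14] fc ff ff a3 → 0xa3fffffc
  top 6b → 0x28 → goto [J]
  imm@[25:0]=0x3fffffc (s26→-4) ⇒ #-4

andi x4, #513662; goto #-12; goto #-4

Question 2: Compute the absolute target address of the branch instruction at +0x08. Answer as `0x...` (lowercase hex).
0x4d18

[08] 08 00 00 a0 → 0xa0000008
  top 6b → 0x28 → goto [J]
  imm@[25:0]=0x8 ⇒ #8
  target = base 0x4d04 + off 0x08 + 4 + imm 8 = 0x4d18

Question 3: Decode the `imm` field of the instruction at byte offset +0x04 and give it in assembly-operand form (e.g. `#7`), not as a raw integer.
+0x04: 31 61 04 6a ⇒ word 0x6a046131 (little)
  top 6b → 0x1a → andi [RI]
  rd@[25:22]=0x8 ⇒ x8
  imm@[21:0]=0x46131 ⇒ #287025

#287025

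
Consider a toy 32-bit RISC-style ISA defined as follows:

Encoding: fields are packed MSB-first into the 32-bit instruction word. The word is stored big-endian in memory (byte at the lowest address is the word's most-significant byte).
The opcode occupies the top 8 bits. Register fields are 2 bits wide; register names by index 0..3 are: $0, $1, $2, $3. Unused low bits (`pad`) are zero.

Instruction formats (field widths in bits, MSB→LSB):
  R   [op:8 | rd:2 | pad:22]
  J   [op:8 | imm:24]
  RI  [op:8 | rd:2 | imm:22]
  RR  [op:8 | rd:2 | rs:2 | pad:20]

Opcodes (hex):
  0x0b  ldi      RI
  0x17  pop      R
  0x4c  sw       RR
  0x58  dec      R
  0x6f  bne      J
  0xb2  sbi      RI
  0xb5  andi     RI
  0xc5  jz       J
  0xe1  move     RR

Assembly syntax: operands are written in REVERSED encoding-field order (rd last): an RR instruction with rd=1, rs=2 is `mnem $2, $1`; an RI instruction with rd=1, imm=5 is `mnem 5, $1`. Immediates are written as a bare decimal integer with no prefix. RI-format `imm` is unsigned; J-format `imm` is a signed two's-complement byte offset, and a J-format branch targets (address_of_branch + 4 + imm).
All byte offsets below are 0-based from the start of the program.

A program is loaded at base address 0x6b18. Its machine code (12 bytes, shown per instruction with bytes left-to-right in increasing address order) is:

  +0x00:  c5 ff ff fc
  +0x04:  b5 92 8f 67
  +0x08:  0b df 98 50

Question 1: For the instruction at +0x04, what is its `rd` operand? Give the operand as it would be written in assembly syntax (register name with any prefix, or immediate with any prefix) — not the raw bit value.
$2

+0x04: b5 92 8f 67 ⇒ word 0xb5928f67 (big)
  top 8b → 0xb5 → andi [RI]
  rd: (w>>22)&0x3=0x2 → $2
  imm: (w>>0)&0x3fffff=0x128f67 → 1216359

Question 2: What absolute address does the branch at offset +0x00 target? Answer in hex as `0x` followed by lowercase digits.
off 0x00: read c5 ff ff fc as big → 0xc5fffffc
  opcode bits[31:24]=0xc5: jz/J
  imm@[23:0]=0xfffffc (s24→-4) ⇒ -4
  target = base 0x6b18 + off 0x00 + 4 + imm -4 = 0x6b18

0x6b18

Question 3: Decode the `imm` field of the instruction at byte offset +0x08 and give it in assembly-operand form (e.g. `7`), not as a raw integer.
[08] 0b df 98 50 → 0x0bdf9850
  op=0x0bdf9850>>24=0xb ⇒ ldi (RI)
  [23:22] rd=3 = $3
  [21:0] imm=2070608 = 2070608

2070608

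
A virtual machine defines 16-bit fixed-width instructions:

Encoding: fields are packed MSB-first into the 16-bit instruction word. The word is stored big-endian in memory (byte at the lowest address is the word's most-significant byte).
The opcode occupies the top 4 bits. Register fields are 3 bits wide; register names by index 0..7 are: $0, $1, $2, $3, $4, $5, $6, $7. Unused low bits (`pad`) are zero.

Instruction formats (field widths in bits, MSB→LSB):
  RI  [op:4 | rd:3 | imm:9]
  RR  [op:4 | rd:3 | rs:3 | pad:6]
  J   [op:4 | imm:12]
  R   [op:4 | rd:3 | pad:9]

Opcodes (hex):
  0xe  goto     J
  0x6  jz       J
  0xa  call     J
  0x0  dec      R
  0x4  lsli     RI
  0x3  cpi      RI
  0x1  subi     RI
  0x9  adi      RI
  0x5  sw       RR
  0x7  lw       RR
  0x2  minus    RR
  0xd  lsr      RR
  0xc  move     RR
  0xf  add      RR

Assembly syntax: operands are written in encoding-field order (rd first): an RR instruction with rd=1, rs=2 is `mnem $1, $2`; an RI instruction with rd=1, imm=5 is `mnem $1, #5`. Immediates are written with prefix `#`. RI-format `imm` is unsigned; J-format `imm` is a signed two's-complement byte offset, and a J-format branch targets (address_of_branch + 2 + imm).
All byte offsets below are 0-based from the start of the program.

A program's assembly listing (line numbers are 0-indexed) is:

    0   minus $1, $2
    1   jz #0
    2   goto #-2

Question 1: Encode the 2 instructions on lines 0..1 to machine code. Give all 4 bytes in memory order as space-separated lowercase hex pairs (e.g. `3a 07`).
line 0 (minus): pack op=0x2:4|rd=1:3|rs=2:3|pad=0:6 = 0x2280; big→ 22 80
line 1 (jz): pack op=0x6:4|imm=0:12 = 0x6000; big→ 60 00

22 80 60 00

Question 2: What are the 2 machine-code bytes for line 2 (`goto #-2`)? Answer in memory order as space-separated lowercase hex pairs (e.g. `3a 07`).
ef fe

line 2 (goto): pack op=0xe:4|imm=-2:12 = 0xeffe; big→ ef fe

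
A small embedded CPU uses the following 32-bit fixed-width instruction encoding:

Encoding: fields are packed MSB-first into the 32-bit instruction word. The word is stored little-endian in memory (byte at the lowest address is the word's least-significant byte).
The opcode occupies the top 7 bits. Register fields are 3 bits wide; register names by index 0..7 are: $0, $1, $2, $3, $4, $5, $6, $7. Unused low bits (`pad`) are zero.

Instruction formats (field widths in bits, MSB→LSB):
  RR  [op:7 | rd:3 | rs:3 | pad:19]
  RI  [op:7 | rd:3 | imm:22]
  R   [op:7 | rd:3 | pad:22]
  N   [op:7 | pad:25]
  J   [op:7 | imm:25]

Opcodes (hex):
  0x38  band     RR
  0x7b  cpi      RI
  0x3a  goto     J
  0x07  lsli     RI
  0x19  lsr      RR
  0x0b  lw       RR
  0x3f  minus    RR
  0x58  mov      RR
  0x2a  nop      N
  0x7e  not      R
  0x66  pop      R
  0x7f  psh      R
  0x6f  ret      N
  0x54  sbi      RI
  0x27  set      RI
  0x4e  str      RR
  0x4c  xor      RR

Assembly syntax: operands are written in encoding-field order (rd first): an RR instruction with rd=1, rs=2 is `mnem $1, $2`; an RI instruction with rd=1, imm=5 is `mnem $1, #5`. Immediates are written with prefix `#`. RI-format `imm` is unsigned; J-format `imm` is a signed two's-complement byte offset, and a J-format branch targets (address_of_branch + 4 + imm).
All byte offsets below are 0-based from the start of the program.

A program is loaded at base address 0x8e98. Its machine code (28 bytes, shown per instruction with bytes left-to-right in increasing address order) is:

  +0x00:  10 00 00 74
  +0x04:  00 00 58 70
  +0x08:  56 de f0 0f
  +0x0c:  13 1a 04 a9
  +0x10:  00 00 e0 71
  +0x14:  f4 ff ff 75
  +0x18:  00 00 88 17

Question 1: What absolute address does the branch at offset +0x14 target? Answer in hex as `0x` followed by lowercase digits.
@+14  little-endian(f4 ff ff 75) = 0x75fffff4
  opcode bits[31:25]=0x3a: goto/J
  imm: (w>>0)&0x1ffffff=0x1fffff4 (s25→-12) → #-12
  target = base 0x8e98 + off 0x14 + 4 + imm -12 = 0x8ea4

0x8ea4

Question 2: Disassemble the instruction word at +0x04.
band $1, $3

[04] 00 00 58 70 → 0x70580000
  op=0x70580000>>25=0x38 ⇒ band (RR)
  [24:22] rd=1 = $1
  [21:19] rs=3 = $3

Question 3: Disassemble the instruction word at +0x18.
off 0x18: read 00 00 88 17 as little → 0x17880000
  top 7b → 0xb → lw [RR]
  [24:22] rd=6 = $6
  [21:19] rs=1 = $1

lw $6, $1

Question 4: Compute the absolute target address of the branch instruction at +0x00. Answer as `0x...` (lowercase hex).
0x8eac

[00] 10 00 00 74 → 0x74000010
  opcode bits[31:25]=0x3a: goto/J
  [24:0] imm=16 = #16
  target = base 0x8e98 + off 0x00 + 4 + imm 16 = 0x8eac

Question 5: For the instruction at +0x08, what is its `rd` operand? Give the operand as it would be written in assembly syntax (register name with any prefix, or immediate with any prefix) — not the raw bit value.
$7

[08] 56 de f0 0f → 0x0ff0de56
  top 7b → 0x7 → lsli [RI]
  [24:22] rd=7 = $7
  [21:0] imm=3202646 = #3202646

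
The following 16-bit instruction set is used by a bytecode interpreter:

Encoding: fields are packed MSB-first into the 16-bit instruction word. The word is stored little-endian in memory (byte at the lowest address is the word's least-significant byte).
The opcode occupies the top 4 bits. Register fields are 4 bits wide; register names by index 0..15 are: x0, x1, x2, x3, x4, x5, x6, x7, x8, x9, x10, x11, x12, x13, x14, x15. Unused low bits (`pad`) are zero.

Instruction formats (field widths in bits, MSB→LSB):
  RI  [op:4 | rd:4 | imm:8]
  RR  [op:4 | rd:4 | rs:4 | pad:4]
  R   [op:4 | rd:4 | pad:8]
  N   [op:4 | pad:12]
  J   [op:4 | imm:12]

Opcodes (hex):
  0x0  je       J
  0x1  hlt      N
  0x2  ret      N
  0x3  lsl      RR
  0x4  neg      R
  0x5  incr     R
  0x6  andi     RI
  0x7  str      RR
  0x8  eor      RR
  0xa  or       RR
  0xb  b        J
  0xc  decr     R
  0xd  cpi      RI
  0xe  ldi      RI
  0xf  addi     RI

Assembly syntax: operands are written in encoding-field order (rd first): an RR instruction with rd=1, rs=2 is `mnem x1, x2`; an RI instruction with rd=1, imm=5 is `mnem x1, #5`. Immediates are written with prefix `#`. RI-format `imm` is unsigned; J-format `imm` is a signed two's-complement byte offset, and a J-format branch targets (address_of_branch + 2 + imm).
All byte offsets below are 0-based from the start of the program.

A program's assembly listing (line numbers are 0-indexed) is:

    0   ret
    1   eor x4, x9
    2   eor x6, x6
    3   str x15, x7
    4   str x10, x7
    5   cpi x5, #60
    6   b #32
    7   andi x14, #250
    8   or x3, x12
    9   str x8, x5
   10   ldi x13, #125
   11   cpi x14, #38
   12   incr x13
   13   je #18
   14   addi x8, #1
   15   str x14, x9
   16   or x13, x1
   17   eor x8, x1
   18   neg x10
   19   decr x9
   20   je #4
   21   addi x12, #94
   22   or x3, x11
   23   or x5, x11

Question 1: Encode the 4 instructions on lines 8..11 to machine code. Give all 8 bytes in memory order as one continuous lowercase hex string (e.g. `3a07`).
8. or fields op=0xa:4|rd=3:4|rs=12:4|pad=0:4 → word a3c0h → c0 a3
9. str fields op=0x7:4|rd=8:4|rs=5:4|pad=0:4 → word 7850h → 50 78
10. ldi fields op=0xe:4|rd=13:4|imm=125:8 → word ed7dh → 7d ed
11. cpi fields op=0xd:4|rd=14:4|imm=38:8 → word de26h → 26 de

c0a350787ded26de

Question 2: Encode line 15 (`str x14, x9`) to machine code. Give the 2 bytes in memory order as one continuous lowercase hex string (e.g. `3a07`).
907e

L15: str op=0x7:4|rd=14:4|rs=9:4|pad=0:4 ⇒ 0x7e90 ⇒ little 90 7e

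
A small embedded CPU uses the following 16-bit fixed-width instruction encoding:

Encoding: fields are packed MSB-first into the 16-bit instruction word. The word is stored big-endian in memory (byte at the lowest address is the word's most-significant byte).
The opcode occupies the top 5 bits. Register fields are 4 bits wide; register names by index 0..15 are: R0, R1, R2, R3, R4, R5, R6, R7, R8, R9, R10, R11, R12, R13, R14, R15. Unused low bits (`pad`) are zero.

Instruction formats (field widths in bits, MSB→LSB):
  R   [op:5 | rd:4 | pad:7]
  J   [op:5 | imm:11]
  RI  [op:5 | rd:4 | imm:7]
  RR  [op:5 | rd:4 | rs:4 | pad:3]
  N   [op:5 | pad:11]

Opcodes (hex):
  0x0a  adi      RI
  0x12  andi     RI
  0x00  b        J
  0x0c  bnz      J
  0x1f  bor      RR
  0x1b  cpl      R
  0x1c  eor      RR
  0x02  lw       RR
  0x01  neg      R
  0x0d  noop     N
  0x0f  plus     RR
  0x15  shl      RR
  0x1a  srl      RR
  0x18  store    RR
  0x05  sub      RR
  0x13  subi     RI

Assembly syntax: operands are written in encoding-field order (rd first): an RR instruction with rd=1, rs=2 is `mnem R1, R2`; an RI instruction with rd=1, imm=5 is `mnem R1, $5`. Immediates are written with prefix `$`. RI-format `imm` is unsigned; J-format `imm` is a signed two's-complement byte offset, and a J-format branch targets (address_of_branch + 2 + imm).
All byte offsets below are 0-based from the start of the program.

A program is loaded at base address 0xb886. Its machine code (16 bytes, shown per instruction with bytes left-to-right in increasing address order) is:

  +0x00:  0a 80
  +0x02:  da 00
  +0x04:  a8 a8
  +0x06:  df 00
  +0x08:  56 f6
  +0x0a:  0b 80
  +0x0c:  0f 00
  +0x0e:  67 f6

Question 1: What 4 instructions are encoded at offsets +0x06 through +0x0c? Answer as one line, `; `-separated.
cpl R14; adi R13, $118; neg R7; neg R14

+0x06: df 00 ⇒ word 0xdf00 (big)
  opcode bits[15:11]=0x1b: cpl/R
  rd@[10:7]=0xe ⇒ R14
+0x08: 56 f6 ⇒ word 0x56f6 (big)
  opcode bits[15:11]=0xa: adi/RI
  rd@[10:7]=0xd ⇒ R13
  imm@[6:0]=0x76 ⇒ $118
+0x0a: 0b 80 ⇒ word 0x0b80 (big)
  opcode bits[15:11]=0x1: neg/R
  rd@[10:7]=0x7 ⇒ R7
+0x0c: 0f 00 ⇒ word 0x0f00 (big)
  opcode bits[15:11]=0x1: neg/R
  rd@[10:7]=0xe ⇒ R14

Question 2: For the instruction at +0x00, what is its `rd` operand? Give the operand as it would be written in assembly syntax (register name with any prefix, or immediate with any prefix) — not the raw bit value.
[00] 0a 80 → 0x0a80
  op=0x0a80>>11=0x1 ⇒ neg (R)
  rd@[10:7]=0x5 ⇒ R5

R5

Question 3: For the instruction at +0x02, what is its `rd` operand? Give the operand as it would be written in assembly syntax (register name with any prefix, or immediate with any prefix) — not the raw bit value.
R4

off 0x02: read da 00 as big → 0xda00
  top 5b → 0x1b → cpl [R]
  [10:7] rd=4 = R4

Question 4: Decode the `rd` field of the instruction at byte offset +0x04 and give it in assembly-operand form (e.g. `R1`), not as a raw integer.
off 0x04: read a8 a8 as big → 0xa8a8
  op=0xa8a8>>11=0x15 ⇒ shl (RR)
  rd: (w>>7)&0xf=0x1 → R1
  rs: (w>>3)&0xf=0x5 → R5

R1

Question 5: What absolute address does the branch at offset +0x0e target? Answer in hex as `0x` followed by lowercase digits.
[0e] 67 f6 → 0x67f6
  op=0x67f6>>11=0xc ⇒ bnz (J)
  imm: (w>>0)&0x7ff=0x7f6 (s11→-10) → $-10
  target = base 0xb886 + off 0x0e + 2 + imm -10 = 0xb88c

0xb88c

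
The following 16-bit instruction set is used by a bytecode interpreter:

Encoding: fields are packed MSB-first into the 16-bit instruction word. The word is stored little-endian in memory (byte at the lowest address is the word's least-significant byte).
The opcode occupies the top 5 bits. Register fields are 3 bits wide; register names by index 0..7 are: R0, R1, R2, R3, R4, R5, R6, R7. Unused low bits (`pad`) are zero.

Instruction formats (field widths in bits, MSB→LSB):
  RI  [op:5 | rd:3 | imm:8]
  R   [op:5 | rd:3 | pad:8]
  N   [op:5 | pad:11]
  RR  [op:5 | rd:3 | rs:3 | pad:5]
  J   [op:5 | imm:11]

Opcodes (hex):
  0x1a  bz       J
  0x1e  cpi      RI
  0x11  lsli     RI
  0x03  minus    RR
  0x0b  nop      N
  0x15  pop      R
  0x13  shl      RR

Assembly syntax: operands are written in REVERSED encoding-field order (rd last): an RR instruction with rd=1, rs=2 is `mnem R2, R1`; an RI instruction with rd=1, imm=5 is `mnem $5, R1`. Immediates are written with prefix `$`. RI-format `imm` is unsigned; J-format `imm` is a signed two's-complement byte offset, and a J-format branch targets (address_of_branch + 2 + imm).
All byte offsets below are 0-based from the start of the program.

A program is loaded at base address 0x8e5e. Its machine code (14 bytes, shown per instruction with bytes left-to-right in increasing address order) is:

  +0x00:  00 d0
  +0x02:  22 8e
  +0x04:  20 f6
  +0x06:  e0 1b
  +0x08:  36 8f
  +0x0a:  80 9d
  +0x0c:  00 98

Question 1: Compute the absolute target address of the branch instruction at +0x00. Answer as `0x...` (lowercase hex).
[00] 00 d0 → 0xd000
  top 5b → 0x1a → bz [J]
  imm@[10:0]=0x0 ⇒ $0
  target = base 0x8e5e + off 0x00 + 2 + imm 0 = 0x8e60

0x8e60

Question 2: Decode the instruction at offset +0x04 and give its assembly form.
off 0x04: read 20 f6 as little → 0xf620
  op=0xf620>>11=0x1e ⇒ cpi (RI)
  rd: (w>>8)&0x7=0x6 → R6
  imm: (w>>0)&0xff=0x20 → $32

cpi $32, R6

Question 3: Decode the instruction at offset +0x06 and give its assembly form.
+0x06: e0 1b ⇒ word 0x1be0 (little)
  top 5b → 0x3 → minus [RR]
  [10:8] rd=3 = R3
  [7:5] rs=7 = R7

minus R7, R3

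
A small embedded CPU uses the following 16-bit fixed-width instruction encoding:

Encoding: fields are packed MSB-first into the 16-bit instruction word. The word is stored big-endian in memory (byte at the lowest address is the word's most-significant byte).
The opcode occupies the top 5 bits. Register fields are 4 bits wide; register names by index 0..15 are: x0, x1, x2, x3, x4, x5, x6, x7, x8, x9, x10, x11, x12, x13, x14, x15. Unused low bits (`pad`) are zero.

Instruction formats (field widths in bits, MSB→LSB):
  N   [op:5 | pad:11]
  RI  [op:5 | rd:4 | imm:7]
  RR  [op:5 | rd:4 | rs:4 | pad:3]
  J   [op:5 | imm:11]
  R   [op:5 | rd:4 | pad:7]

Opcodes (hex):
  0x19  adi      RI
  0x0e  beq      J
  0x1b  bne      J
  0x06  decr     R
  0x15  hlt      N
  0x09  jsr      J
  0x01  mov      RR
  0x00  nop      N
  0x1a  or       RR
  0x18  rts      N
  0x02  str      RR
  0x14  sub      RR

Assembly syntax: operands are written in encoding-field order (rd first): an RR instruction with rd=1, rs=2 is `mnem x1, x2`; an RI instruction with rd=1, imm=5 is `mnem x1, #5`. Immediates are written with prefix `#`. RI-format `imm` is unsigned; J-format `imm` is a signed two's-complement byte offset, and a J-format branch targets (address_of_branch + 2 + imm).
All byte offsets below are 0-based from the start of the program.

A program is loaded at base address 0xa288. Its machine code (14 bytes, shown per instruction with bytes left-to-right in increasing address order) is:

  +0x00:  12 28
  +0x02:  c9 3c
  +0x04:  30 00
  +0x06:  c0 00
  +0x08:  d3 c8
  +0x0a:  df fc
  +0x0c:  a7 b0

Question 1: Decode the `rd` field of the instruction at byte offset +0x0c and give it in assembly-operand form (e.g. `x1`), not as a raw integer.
x15

@+0c  big-endian(a7 b0) = 0xa7b0
  op=0xa7b0>>11=0x14 ⇒ sub (RR)
  rd@[10:7]=0xf ⇒ x15
  rs@[6:3]=0x6 ⇒ x6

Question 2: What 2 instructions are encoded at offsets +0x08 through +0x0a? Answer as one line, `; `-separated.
off 0x08: read d3 c8 as big → 0xd3c8
  op=0xd3c8>>11=0x1a ⇒ or (RR)
  rd@[10:7]=0x7 ⇒ x7
  rs@[6:3]=0x9 ⇒ x9
off 0x0a: read df fc as big → 0xdffc
  op=0xdffc>>11=0x1b ⇒ bne (J)
  imm@[10:0]=0x7fc (s11→-4) ⇒ #-4

or x7, x9; bne #-4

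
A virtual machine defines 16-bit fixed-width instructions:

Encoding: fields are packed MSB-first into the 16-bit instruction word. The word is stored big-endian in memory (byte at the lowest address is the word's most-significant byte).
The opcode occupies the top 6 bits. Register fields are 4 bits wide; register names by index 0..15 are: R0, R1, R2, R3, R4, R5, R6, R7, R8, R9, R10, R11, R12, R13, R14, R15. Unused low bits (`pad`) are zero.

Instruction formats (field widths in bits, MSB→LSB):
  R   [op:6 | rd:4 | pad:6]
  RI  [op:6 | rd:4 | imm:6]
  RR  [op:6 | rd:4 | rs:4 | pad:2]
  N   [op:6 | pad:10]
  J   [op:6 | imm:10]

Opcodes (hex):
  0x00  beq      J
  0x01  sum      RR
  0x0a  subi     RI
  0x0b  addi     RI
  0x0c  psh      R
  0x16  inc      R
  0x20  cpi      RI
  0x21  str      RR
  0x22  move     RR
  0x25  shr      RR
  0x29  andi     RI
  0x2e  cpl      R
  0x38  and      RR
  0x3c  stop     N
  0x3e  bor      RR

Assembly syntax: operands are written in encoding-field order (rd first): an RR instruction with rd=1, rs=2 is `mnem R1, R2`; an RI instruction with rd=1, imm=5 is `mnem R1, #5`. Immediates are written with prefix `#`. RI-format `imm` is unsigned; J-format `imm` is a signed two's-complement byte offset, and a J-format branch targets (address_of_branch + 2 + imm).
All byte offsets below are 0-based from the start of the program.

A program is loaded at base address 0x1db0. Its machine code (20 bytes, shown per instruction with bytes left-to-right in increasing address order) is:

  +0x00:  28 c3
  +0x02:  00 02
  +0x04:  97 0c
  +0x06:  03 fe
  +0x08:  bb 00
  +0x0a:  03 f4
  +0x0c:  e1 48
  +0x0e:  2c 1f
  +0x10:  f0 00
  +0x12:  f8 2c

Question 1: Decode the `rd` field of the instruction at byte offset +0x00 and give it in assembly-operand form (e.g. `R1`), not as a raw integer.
R3

@+00  big-endian(28 c3) = 0x28c3
  op=0x28c3>>10=0xa ⇒ subi (RI)
  rd: (w>>6)&0xf=0x3 → R3
  imm: (w>>0)&0x3f=0x3 → #3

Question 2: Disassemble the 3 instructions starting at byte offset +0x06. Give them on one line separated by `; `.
beq #-2; cpl R12; beq #-12

+0x06: 03 fe ⇒ word 0x03fe (big)
  opcode bits[15:10]=0x0: beq/J
  [9:0] imm=1022 (s10→-2) = #-2
+0x08: bb 00 ⇒ word 0xbb00 (big)
  opcode bits[15:10]=0x2e: cpl/R
  [9:6] rd=12 = R12
+0x0a: 03 f4 ⇒ word 0x03f4 (big)
  opcode bits[15:10]=0x0: beq/J
  [9:0] imm=1012 (s10→-12) = #-12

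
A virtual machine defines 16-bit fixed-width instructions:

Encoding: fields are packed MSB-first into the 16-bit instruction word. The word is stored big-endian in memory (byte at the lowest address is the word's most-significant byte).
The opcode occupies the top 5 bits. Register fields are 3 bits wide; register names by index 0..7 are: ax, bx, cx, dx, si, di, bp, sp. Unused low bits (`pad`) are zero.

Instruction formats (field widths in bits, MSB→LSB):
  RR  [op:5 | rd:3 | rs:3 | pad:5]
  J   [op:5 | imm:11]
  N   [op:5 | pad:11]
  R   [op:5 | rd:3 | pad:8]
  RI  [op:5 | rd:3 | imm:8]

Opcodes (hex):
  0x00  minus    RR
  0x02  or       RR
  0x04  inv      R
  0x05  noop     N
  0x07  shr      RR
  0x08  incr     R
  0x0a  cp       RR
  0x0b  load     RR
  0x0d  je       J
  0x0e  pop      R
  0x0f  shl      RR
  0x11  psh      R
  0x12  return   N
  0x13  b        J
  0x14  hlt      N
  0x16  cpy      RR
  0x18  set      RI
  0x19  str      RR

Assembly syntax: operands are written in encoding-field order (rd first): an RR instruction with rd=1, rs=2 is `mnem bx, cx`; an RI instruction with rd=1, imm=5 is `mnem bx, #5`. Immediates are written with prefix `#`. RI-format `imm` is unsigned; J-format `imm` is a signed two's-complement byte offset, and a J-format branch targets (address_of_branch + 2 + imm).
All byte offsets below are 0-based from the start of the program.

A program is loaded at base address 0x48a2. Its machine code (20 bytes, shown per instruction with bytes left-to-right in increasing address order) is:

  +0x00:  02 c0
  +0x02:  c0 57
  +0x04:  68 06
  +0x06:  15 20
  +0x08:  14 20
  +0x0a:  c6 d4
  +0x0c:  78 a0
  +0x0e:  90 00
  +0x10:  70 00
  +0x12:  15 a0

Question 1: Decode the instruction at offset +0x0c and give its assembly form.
@+0c  big-endian(78 a0) = 0x78a0
  opcode bits[15:11]=0xf: shl/RR
  rd@[10:8]=0x0 ⇒ ax
  rs@[7:5]=0x5 ⇒ di

shl ax, di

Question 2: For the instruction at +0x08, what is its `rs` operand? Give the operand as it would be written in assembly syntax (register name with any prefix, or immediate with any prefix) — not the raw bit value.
@+08  big-endian(14 20) = 0x1420
  opcode bits[15:11]=0x2: or/RR
  [10:8] rd=4 = si
  [7:5] rs=1 = bx

bx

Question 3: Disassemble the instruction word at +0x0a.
off 0x0a: read c6 d4 as big → 0xc6d4
  opcode bits[15:11]=0x18: set/RI
  rd@[10:8]=0x6 ⇒ bp
  imm@[7:0]=0xd4 ⇒ #212

set bp, #212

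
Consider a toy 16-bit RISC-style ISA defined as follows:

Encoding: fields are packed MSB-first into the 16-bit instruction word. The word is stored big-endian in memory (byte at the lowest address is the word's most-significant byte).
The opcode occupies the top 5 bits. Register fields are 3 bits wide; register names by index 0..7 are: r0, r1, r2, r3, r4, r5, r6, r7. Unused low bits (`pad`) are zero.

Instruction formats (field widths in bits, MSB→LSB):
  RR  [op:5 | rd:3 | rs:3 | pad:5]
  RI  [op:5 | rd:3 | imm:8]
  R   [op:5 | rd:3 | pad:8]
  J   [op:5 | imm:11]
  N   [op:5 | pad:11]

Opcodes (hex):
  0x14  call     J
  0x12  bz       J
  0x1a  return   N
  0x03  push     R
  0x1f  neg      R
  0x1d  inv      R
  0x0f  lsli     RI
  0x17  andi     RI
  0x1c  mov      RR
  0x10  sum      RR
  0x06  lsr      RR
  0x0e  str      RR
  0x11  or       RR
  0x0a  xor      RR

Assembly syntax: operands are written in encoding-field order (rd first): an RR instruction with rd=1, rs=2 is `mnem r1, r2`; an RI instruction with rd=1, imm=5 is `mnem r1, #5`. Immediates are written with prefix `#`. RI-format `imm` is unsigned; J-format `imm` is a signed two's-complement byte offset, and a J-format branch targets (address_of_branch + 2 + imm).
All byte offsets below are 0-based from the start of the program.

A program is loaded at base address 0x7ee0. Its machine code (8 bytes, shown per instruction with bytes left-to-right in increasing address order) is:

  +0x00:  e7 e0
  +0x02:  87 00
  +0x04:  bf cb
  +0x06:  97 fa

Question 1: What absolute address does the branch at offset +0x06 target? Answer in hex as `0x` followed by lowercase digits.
+0x06: 97 fa ⇒ word 0x97fa (big)
  top 5b → 0x12 → bz [J]
  imm@[10:0]=0x7fa (s11→-6) ⇒ #-6
  target = base 0x7ee0 + off 0x06 + 2 + imm -6 = 0x7ee2

0x7ee2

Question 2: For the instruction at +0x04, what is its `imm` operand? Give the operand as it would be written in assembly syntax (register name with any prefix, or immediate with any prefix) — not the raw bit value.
#203

off 0x04: read bf cb as big → 0xbfcb
  opcode bits[15:11]=0x17: andi/RI
  [10:8] rd=7 = r7
  [7:0] imm=203 = #203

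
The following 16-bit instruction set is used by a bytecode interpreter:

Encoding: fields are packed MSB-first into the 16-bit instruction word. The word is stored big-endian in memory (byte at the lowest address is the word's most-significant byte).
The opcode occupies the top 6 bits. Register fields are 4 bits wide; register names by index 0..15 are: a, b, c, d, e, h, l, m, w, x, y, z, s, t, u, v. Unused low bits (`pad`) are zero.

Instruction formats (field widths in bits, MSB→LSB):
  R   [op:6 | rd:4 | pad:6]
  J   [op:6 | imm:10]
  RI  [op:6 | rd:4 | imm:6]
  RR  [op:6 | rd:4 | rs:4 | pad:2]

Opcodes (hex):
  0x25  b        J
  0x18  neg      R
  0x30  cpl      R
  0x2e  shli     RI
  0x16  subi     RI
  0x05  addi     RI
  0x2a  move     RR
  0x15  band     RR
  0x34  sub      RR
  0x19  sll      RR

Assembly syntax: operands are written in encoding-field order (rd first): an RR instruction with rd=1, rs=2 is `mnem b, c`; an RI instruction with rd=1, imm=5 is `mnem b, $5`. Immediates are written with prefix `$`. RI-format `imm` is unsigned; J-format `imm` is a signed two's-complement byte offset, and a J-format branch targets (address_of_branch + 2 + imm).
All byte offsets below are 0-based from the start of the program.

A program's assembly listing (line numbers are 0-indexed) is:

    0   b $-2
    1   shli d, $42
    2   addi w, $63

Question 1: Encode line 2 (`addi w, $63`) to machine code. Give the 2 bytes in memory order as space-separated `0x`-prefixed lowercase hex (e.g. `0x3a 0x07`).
line 2 (addi): pack op=0x5:6|rd=8:4|imm=63:6 = 0x163f; big→ 16 3f

0x16 0x3f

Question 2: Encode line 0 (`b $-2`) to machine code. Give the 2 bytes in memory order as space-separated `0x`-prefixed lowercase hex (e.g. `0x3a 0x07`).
0x97 0xfe

L0: b op=0x25:6|imm=-2:10 ⇒ 0x97fe ⇒ big 97 fe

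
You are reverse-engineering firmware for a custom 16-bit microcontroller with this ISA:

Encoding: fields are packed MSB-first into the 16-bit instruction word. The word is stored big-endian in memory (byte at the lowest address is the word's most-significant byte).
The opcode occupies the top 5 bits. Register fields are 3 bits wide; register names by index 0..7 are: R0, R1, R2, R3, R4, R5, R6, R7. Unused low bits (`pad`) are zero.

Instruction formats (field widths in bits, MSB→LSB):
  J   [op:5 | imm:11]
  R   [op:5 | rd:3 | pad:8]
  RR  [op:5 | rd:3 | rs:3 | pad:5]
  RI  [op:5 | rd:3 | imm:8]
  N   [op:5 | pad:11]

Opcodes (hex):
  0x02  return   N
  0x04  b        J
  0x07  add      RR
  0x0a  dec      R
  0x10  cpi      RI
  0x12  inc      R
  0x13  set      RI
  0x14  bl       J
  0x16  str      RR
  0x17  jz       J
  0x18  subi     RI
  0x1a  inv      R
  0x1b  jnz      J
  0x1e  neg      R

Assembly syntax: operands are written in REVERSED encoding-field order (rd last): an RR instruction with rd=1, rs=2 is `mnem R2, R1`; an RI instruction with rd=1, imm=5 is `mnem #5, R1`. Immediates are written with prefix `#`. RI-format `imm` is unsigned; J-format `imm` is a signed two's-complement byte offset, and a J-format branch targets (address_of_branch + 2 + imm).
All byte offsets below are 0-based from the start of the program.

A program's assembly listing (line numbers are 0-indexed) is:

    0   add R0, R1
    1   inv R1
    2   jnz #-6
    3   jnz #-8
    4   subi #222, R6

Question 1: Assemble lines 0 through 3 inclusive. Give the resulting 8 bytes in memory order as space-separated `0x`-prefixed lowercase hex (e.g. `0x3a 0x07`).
0. add fields op=0x7:5|rd=1:3|rs=0:3|pad=0:5 → word 3900h → 39 00
1. inv fields op=0x1a:5|rd=1:3|pad=0:8 → word d100h → d1 00
2. jnz fields op=0x1b:5|imm=-6:11 → word dffah → df fa
3. jnz fields op=0x1b:5|imm=-8:11 → word dff8h → df f8

0x39 0x00 0xd1 0x00 0xdf 0xfa 0xdf 0xf8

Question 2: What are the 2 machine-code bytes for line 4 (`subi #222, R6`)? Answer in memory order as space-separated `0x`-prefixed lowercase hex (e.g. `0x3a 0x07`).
0xc6 0xde

L4: subi op=0x18:5|rd=6:3|imm=222:8 ⇒ 0xc6de ⇒ big c6 de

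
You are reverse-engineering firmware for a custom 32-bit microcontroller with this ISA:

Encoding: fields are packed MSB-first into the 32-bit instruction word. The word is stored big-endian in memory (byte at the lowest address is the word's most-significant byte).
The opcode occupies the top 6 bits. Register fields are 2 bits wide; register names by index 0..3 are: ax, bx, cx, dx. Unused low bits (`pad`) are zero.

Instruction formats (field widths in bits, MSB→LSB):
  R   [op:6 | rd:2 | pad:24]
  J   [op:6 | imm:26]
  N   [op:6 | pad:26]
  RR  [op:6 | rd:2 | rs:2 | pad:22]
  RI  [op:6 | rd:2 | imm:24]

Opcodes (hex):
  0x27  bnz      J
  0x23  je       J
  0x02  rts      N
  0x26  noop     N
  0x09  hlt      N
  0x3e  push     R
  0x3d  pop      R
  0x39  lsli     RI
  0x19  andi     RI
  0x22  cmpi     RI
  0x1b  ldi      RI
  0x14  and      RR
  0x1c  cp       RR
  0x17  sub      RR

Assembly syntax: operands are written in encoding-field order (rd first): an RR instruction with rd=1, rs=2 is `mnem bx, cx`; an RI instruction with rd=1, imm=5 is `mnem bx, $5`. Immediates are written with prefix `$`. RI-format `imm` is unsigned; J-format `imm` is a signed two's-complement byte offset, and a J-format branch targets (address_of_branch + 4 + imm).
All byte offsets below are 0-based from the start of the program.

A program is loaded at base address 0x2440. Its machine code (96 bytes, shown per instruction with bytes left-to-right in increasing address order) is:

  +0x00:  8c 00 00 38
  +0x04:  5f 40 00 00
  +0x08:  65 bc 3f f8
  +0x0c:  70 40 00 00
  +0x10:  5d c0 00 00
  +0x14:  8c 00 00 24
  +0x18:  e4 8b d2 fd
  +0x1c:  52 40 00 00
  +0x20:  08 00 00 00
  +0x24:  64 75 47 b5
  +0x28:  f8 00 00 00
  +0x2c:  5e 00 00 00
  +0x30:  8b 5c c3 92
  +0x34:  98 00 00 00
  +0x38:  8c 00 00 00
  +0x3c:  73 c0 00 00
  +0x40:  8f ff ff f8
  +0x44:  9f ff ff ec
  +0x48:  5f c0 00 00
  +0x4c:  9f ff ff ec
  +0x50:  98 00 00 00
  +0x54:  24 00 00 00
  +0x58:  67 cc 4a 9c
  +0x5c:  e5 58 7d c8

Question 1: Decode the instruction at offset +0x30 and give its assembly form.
cmpi dx, $6079378

@+30  big-endian(8b 5c c3 92) = 0x8b5cc392
  top 6b → 0x22 → cmpi [RI]
  rd@[25:24]=0x3 ⇒ dx
  imm@[23:0]=0x5cc392 ⇒ $6079378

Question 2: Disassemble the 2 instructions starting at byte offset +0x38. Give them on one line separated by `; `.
je $0; cp dx, dx

[38] 8c 00 00 00 → 0x8c000000
  top 6b → 0x23 → je [J]
  [25:0] imm=0 = $0
[3c] 73 c0 00 00 → 0x73c00000
  top 6b → 0x1c → cp [RR]
  [25:24] rd=3 = dx
  [23:22] rs=3 = dx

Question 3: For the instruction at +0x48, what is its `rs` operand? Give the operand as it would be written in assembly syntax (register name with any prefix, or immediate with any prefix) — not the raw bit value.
off 0x48: read 5f c0 00 00 as big → 0x5fc00000
  top 6b → 0x17 → sub [RR]
  rd@[25:24]=0x3 ⇒ dx
  rs@[23:22]=0x3 ⇒ dx

dx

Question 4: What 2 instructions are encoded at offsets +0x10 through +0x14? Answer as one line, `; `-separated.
sub bx, dx; je $36

+0x10: 5d c0 00 00 ⇒ word 0x5dc00000 (big)
  op=0x5dc00000>>26=0x17 ⇒ sub (RR)
  [25:24] rd=1 = bx
  [23:22] rs=3 = dx
+0x14: 8c 00 00 24 ⇒ word 0x8c000024 (big)
  op=0x8c000024>>26=0x23 ⇒ je (J)
  [25:0] imm=36 = $36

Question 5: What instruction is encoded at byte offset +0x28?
push ax

@+28  big-endian(f8 00 00 00) = 0xf8000000
  opcode bits[31:26]=0x3e: push/R
  rd@[25:24]=0x0 ⇒ ax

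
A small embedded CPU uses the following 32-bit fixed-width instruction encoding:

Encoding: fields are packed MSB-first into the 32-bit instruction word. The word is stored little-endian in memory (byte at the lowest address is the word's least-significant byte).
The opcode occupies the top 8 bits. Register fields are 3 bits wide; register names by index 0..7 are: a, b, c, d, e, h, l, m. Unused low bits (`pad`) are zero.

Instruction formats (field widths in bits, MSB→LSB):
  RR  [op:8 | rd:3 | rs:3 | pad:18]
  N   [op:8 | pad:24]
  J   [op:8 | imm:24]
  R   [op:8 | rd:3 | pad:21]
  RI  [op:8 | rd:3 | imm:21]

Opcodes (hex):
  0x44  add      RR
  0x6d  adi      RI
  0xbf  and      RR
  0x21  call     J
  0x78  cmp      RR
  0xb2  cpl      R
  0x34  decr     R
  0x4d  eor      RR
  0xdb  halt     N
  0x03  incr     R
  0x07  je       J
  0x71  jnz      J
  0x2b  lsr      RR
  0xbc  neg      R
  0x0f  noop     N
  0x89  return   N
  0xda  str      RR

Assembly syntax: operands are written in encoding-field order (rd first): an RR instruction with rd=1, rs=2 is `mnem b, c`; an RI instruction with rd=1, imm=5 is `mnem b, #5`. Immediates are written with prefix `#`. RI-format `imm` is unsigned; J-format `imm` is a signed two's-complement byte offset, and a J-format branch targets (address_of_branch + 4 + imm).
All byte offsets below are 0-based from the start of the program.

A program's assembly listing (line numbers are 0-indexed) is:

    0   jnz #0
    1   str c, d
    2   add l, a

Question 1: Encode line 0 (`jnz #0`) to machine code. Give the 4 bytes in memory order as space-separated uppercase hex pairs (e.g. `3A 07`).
0. jnz fields op=0x71:8|imm=0:24 → word 71000000h → 00 00 00 71

00 00 00 71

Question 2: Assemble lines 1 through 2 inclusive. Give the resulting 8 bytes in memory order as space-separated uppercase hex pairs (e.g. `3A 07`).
00 00 4C DA 00 00 C0 44

L1: str op=0xda:8|rd=2:3|rs=3:3|pad=0:18 ⇒ 0xda4c0000 ⇒ little 00 00 4c da
L2: add op=0x44:8|rd=6:3|rs=0:3|pad=0:18 ⇒ 0x44c00000 ⇒ little 00 00 c0 44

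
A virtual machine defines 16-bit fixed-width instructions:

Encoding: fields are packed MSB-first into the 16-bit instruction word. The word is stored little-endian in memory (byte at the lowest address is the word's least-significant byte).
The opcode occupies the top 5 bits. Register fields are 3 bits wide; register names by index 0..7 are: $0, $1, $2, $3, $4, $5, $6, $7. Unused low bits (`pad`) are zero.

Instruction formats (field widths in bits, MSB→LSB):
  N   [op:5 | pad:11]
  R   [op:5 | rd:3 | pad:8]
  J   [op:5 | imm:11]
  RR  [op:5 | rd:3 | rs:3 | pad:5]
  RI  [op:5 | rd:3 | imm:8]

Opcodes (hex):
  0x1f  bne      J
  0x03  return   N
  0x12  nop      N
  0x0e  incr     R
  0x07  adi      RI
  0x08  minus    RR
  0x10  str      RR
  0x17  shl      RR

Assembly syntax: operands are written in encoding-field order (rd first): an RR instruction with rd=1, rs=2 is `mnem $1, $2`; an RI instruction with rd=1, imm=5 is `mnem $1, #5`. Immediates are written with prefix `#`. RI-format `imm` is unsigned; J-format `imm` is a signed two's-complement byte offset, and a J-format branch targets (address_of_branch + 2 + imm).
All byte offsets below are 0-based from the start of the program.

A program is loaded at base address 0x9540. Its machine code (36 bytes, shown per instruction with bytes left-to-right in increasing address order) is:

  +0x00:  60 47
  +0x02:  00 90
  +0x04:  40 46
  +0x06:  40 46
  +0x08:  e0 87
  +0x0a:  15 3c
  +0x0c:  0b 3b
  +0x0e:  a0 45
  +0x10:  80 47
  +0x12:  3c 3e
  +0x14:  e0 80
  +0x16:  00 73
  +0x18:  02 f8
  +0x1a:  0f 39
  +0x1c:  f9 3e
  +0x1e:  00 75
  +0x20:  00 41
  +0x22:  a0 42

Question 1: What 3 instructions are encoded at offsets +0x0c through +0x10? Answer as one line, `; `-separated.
adi $3, #11; minus $5, $5; minus $7, $4

off 0x0c: read 0b 3b as little → 0x3b0b
  opcode bits[15:11]=0x7: adi/RI
  [10:8] rd=3 = $3
  [7:0] imm=11 = #11
off 0x0e: read a0 45 as little → 0x45a0
  opcode bits[15:11]=0x8: minus/RR
  [10:8] rd=5 = $5
  [7:5] rs=5 = $5
off 0x10: read 80 47 as little → 0x4780
  opcode bits[15:11]=0x8: minus/RR
  [10:8] rd=7 = $7
  [7:5] rs=4 = $4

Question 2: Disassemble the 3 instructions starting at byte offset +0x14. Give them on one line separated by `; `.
@+14  little-endian(e0 80) = 0x80e0
  opcode bits[15:11]=0x10: str/RR
  rd@[10:8]=0x0 ⇒ $0
  rs@[7:5]=0x7 ⇒ $7
@+16  little-endian(00 73) = 0x7300
  opcode bits[15:11]=0xe: incr/R
  rd@[10:8]=0x3 ⇒ $3
@+18  little-endian(02 f8) = 0xf802
  opcode bits[15:11]=0x1f: bne/J
  imm@[10:0]=0x2 ⇒ #2

str $0, $7; incr $3; bne #2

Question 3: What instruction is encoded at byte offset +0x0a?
adi $4, #21

[0a] 15 3c → 0x3c15
  top 5b → 0x7 → adi [RI]
  rd@[10:8]=0x4 ⇒ $4
  imm@[7:0]=0x15 ⇒ #21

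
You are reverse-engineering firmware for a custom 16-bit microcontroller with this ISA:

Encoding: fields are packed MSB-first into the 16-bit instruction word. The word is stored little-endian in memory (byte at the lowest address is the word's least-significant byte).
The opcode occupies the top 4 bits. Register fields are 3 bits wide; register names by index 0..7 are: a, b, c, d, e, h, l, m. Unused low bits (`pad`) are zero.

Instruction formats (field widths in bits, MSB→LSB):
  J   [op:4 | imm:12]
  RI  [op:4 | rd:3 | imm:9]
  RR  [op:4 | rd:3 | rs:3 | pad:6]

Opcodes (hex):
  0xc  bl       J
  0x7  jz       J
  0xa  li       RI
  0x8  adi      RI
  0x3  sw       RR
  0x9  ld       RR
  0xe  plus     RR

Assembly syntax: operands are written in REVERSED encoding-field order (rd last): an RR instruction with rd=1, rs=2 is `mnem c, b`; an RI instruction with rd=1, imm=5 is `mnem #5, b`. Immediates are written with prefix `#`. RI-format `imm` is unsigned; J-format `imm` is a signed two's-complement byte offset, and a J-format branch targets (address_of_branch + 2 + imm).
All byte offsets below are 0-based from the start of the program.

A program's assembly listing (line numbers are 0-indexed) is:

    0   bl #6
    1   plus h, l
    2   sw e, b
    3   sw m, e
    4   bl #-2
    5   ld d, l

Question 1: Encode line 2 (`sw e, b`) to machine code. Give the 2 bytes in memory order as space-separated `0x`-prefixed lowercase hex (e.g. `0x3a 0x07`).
L2: sw op=0x3:4|rd=1:3|rs=4:3|pad=0:6 ⇒ 0x3300 ⇒ little 00 33

0x00 0x33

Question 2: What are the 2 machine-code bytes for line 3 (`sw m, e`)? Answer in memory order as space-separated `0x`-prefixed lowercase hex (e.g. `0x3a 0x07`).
3. sw fields op=0x3:4|rd=4:3|rs=7:3|pad=0:6 → word 39c0h → c0 39

0xc0 0x39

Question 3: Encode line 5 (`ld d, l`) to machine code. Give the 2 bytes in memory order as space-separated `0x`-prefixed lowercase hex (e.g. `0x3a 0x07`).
line 5 (ld): pack op=0x9:4|rd=6:3|rs=3:3|pad=0:6 = 0x9cc0; little→ c0 9c

0xc0 0x9c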